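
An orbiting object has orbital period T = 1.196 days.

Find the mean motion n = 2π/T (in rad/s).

Convert to SI: T = 1.196 days = 103334 s.
n = 2π / T.
n = 2π / 103334 s ≈ 6.08e-05 rad/s.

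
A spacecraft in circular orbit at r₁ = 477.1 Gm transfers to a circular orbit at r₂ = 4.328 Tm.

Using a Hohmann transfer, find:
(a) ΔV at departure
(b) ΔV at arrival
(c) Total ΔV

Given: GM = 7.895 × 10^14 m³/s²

Convert to SI: r₁ = 477.1 Gm = 4.771e+11 m; r₂ = 4.328 Tm = 4.328e+12 m.
Transfer semi-major axis: a_t = (r₁ + r₂)/2 = (4.771e+11 + 4.328e+12)/2 = 2.40255e+12 m.
Circular speeds: v₁ = √(GM/r₁) = 40.6791 m/s, v₂ = √(GM/r₂) = 13.5062 m/s.
Transfer speeds (vis-viva v² = GM(2/r − 1/a_t)): v₁ᵗ = 54.5983 m/s, v₂ᵗ = 6.01868 m/s.
(a) ΔV₁ = |v₁ᵗ − v₁| ≈ 13.92 m/s = 13.92 m/s.
(b) ΔV₂ = |v₂ − v₂ᵗ| ≈ 7.488 m/s = 7.488 m/s.
(c) ΔV_total = ΔV₁ + ΔV₂ ≈ 21.41 m/s = 21.41 m/s.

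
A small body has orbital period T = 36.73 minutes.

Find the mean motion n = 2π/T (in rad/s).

Convert to SI: T = 36.73 minutes = 2203.8 s.
n = 2π / T.
n = 2π / 2203.8 s ≈ 0.002851 rad/s.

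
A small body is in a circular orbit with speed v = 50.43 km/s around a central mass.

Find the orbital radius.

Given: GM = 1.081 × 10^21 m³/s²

Convert to SI: v = 50.43 km/s = 50430 m/s.
For a circular orbit, v² = GM / r, so r = GM / v².
r = 1.081e+21 / (50430)² m ≈ 4.251e+11 m = 425.1 Gm.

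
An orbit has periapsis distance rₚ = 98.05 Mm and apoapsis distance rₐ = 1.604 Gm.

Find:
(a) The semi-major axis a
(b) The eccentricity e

Convert to SI: rₚ = 98.05 Mm = 9.805e+07 m; rₐ = 1.604 Gm = 1.604e+09 m.
(a) a = (rₚ + rₐ) / 2 = (9.805e+07 + 1.604e+09) / 2 ≈ 8.51e+08 m = 851 Mm.
(b) e = (rₐ − rₚ) / (rₐ + rₚ) = (1.604e+09 − 9.805e+07) / (1.604e+09 + 9.805e+07) ≈ 0.8848.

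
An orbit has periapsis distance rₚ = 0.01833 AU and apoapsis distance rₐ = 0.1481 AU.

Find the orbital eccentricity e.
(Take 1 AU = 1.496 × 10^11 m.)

Convert to SI: rₚ = 0.01833 AU = 2.74217e+09 m; rₐ = 0.1481 AU = 2.21558e+10 m.
e = (rₐ − rₚ) / (rₐ + rₚ).
e = (2.21558e+10 − 2.74217e+09) / (2.21558e+10 + 2.74217e+09) = 1.94136e+10 / 2.48979e+10 ≈ 0.7797.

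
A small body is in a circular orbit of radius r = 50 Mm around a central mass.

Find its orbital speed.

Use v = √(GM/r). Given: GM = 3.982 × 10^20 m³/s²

Convert to SI: r = 50 Mm = 5e+07 m.
For a circular orbit, gravity supplies the centripetal force, so v = √(GM / r).
v = √(3.982e+20 / 5e+07) m/s ≈ 2.822e+06 m/s = 2822 km/s.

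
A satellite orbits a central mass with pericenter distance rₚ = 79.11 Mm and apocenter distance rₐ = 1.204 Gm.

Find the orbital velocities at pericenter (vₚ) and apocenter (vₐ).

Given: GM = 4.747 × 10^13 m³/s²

Convert to SI: rₚ = 79.11 Mm = 7.911e+07 m; rₐ = 1.204 Gm = 1.204e+09 m.
Use the vis-viva equation v² = GM(2/r − 1/a) with a = (rₚ + rₐ)/2 = (7.911e+07 + 1.204e+09)/2 = 6.41555e+08 m.
vₚ = √(GM · (2/rₚ − 1/a)) = √(4.747e+13 · (2/7.911e+07 − 1/6.41555e+08)) m/s ≈ 1061 m/s = 1.061 km/s.
vₐ = √(GM · (2/rₐ − 1/a)) = √(4.747e+13 · (2/1.204e+09 − 1/6.41555e+08)) m/s ≈ 69.73 m/s = 69.73 m/s.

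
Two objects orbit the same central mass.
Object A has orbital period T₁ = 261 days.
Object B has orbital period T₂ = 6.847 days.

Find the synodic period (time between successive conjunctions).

Convert to SI: T₁ = 261 days = 2.25504e+07 s; T₂ = 6.847 days = 591581 s.
T_syn = |T₁ · T₂ / (T₁ − T₂)|.
T_syn = |2.25504e+07 · 591581 / (2.25504e+07 − 591581)| s ≈ 6.075e+05 s = 7.031 days.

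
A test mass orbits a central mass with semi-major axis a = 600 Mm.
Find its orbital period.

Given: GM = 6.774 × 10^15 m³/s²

Convert to SI: a = 600 Mm = 6e+08 m.
Kepler's third law: T = 2π √(a³ / GM).
Substituting a = 6e+08 m and GM = 6.774e+15 m³/s²:
T = 2π √((6e+08)³ / 6.774e+15) s
T ≈ 1.122e+06 s = 12.99 days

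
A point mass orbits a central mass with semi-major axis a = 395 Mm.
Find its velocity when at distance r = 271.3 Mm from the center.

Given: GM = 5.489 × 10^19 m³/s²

Convert to SI: a = 395 Mm = 3.95e+08 m; r = 271.3 Mm = 2.713e+08 m.
Vis-viva: v = √(GM · (2/r − 1/a)).
2/r − 1/a = 2/2.713e+08 − 1/3.95e+08 = 4.84027e-09 m⁻¹.
v = √(5.489e+19 · 4.84027e-09) m/s ≈ 5.154e+05 m/s = 515.4 km/s.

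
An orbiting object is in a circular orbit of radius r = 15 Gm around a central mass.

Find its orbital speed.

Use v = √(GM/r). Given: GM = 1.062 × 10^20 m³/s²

Convert to SI: r = 15 Gm = 1.5e+10 m.
For a circular orbit, gravity supplies the centripetal force, so v = √(GM / r).
v = √(1.062e+20 / 1.5e+10) m/s ≈ 8.414e+04 m/s = 84.14 km/s.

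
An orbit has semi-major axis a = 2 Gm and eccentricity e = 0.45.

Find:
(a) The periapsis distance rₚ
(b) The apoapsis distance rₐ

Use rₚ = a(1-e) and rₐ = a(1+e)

Convert to SI: a = 2 Gm = 2e+09 m.
(a) rₚ = a(1 − e) = 2e+09 · (1 − 0.45) = 2e+09 · 0.55 ≈ 1.1e+09 m = 1.1 Gm.
(b) rₐ = a(1 + e) = 2e+09 · (1 + 0.45) = 2e+09 · 1.45 ≈ 2.9e+09 m = 2.9 Gm.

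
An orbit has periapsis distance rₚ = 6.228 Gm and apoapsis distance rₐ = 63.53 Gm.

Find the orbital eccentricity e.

Convert to SI: rₚ = 6.228 Gm = 6.228e+09 m; rₐ = 63.53 Gm = 6.353e+10 m.
e = (rₐ − rₚ) / (rₐ + rₚ).
e = (6.353e+10 − 6.228e+09) / (6.353e+10 + 6.228e+09) = 5.7302e+10 / 6.9758e+10 ≈ 0.8214.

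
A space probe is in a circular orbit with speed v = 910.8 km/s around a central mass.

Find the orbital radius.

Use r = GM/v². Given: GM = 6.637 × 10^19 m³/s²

Convert to SI: v = 910.8 km/s = 910800 m/s.
For a circular orbit, v² = GM / r, so r = GM / v².
r = 6.637e+19 / (910800)² m ≈ 8.001e+07 m = 80.01 Mm.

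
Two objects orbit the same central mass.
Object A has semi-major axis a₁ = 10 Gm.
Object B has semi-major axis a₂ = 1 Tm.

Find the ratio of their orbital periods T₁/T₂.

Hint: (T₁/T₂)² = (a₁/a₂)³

Convert to SI: a₁ = 10 Gm = 1e+10 m; a₂ = 1 Tm = 1e+12 m.
From Kepler's third law, (T₁/T₂)² = (a₁/a₂)³, so T₁/T₂ = (a₁/a₂)^(3/2).
a₁/a₂ = 1e+10 / 1e+12 = 0.01.
T₁/T₂ = (0.01)^(3/2) ≈ 0.001.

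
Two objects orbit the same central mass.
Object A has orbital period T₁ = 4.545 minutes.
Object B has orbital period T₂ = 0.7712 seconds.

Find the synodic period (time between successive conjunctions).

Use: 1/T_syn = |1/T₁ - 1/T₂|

Convert to SI: T₁ = 4.545 minutes = 272.7 s.
T_syn = |T₁ · T₂ / (T₁ − T₂)|.
T_syn = |272.7 · 0.7712 / (272.7 − 0.7712)| s ≈ 0.7734 s = 0.7734 seconds.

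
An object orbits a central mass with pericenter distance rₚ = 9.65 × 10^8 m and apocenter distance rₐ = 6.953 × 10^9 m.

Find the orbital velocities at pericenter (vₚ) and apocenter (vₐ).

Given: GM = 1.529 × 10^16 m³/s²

Use the vis-viva equation v² = GM(2/r − 1/a) with a = (rₚ + rₐ)/2 = (9.65e+08 + 6.953e+09)/2 = 3.959e+09 m.
vₚ = √(GM · (2/rₚ − 1/a)) = √(1.529e+16 · (2/9.65e+08 − 1/3.959e+09)) m/s ≈ 5275 m/s = 5.275 km/s.
vₐ = √(GM · (2/rₐ − 1/a)) = √(1.529e+16 · (2/6.953e+09 − 1/3.959e+09)) m/s ≈ 732.1 m/s = 732.1 m/s.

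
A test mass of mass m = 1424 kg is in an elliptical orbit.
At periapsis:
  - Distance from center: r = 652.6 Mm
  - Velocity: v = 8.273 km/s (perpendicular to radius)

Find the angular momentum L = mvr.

Convert to SI: r = 652.6 Mm = 6.526e+08 m; v = 8.273 km/s = 8273 m/s.
Since v is perpendicular to r, L = m · v · r.
L = 1424 · 8273 · 6.526e+08 kg·m²/s ≈ 7.688e+15 kg·m²/s.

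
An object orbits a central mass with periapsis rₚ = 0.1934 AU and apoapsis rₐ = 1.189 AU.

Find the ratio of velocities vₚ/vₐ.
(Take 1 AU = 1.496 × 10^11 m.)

Convert to SI: rₚ = 0.1934 AU = 2.89326e+10 m; rₐ = 1.189 AU = 1.77874e+11 m.
Conservation of angular momentum gives rₚvₚ = rₐvₐ, so vₚ/vₐ = rₐ/rₚ.
vₚ/vₐ = 1.77874e+11 / 2.89326e+10 ≈ 6.148.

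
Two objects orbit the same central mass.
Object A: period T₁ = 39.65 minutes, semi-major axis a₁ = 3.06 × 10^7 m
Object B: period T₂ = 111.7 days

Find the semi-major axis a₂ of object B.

Convert to SI: T₁ = 39.65 minutes = 2379 s; T₂ = 111.7 days = 9.65088e+06 s.
Kepler's third law: (T₁/T₂)² = (a₁/a₂)³ ⇒ a₂ = a₁ · (T₂/T₁)^(2/3).
T₂/T₁ = 9.65088e+06 / 2379 = 4056.7.
a₂ = 3.06e+07 · (4056.7)^(2/3) m ≈ 7.783e+09 m = 7.783 × 10^9 m.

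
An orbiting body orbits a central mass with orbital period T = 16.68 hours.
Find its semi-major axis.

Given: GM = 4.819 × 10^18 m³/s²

Convert to SI: T = 16.68 hours = 60048 s.
Invert Kepler's third law: a = (GM · T² / (4π²))^(1/3).
Substituting T = 60048 s and GM = 4.819e+18 m³/s²:
a = (4.819e+18 · (60048)² / (4π²))^(1/3) m
a ≈ 7.607e+08 m = 760.7 Mm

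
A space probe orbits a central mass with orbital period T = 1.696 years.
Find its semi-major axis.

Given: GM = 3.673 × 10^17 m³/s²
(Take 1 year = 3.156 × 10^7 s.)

Convert to SI: T = 1.696 years = 5.35258e+07 s.
Invert Kepler's third law: a = (GM · T² / (4π²))^(1/3).
Substituting T = 5.35258e+07 s and GM = 3.673e+17 m³/s²:
a = (3.673e+17 · (5.35258e+07)² / (4π²))^(1/3) m
a ≈ 2.987e+10 m = 29.87 Gm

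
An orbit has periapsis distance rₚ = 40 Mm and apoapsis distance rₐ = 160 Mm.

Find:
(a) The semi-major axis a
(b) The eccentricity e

Convert to SI: rₚ = 40 Mm = 4e+07 m; rₐ = 160 Mm = 1.6e+08 m.
(a) a = (rₚ + rₐ) / 2 = (4e+07 + 1.6e+08) / 2 ≈ 1e+08 m = 100 Mm.
(b) e = (rₐ − rₚ) / (rₐ + rₚ) = (1.6e+08 − 4e+07) / (1.6e+08 + 4e+07) ≈ 0.6.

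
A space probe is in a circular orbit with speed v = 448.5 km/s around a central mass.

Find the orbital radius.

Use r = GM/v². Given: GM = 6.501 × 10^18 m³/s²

Convert to SI: v = 448.5 km/s = 448500 m/s.
For a circular orbit, v² = GM / r, so r = GM / v².
r = 6.501e+18 / (448500)² m ≈ 3.232e+07 m = 32.32 Mm.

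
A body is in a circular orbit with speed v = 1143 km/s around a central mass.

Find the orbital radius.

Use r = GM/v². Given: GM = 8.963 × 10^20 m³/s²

Convert to SI: v = 1143 km/s = 1.143e+06 m/s.
For a circular orbit, v² = GM / r, so r = GM / v².
r = 8.963e+20 / (1.143e+06)² m ≈ 6.861e+08 m = 6.861 × 10^8 m.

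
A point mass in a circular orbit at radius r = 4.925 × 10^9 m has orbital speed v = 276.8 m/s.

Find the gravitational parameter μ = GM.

For a circular orbit v² = GM/r, so GM = v² · r.
GM = (276.8)² · 4.925e+09 m³/s² ≈ 3.773e+14 m³/s² = 3.773 × 10^14 m³/s².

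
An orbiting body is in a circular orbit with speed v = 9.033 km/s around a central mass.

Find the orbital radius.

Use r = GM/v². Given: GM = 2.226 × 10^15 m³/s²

Convert to SI: v = 9.033 km/s = 9033 m/s.
For a circular orbit, v² = GM / r, so r = GM / v².
r = 2.226e+15 / (9033)² m ≈ 2.728e+07 m = 27.28 Mm.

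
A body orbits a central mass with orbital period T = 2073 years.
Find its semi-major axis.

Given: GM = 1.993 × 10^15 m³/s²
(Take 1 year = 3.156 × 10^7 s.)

Convert to SI: T = 2073 years = 6.54239e+10 s.
Invert Kepler's third law: a = (GM · T² / (4π²))^(1/3).
Substituting T = 6.54239e+10 s and GM = 1.993e+15 m³/s²:
a = (1.993e+15 · (6.54239e+10)² / (4π²))^(1/3) m
a ≈ 6.001e+11 m = 600.1 Gm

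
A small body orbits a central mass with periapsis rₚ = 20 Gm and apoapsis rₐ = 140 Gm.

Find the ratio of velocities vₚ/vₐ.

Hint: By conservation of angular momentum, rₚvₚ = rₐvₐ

Convert to SI: rₚ = 20 Gm = 2e+10 m; rₐ = 140 Gm = 1.4e+11 m.
Conservation of angular momentum gives rₚvₚ = rₐvₐ, so vₚ/vₐ = rₐ/rₚ.
vₚ/vₐ = 1.4e+11 / 2e+10 ≈ 7.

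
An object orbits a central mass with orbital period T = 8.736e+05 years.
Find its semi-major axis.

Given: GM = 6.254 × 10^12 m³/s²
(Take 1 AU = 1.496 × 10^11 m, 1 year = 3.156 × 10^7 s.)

Convert to SI: T = 8.736e+05 years = 2.75708e+13 s.
Invert Kepler's third law: a = (GM · T² / (4π²))^(1/3).
Substituting T = 2.75708e+13 s and GM = 6.254e+12 m³/s²:
a = (6.254e+12 · (2.75708e+13)² / (4π²))^(1/3) m
a ≈ 4.938e+12 m = 33.01 AU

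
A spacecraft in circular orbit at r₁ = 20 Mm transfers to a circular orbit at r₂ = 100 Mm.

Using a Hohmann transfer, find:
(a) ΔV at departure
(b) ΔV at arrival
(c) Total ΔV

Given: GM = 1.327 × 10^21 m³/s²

Convert to SI: r₁ = 20 Mm = 2e+07 m; r₂ = 100 Mm = 1e+08 m.
Transfer semi-major axis: a_t = (r₁ + r₂)/2 = (2e+07 + 1e+08)/2 = 6e+07 m.
Circular speeds: v₁ = √(GM/r₁) = 8.14555e+06 m/s, v₂ = √(GM/r₂) = 3.6428e+06 m/s.
Transfer speeds (vis-viva v² = GM(2/r − 1/a_t)): v₁ᵗ = 1.05159e+07 m/s, v₂ᵗ = 2.10317e+06 m/s.
(a) ΔV₁ = |v₁ᵗ − v₁| ≈ 2.37e+06 m/s = 2370 km/s.
(b) ΔV₂ = |v₂ − v₂ᵗ| ≈ 1.54e+06 m/s = 1540 km/s.
(c) ΔV_total = ΔV₁ + ΔV₂ ≈ 3.91e+06 m/s = 3910 km/s.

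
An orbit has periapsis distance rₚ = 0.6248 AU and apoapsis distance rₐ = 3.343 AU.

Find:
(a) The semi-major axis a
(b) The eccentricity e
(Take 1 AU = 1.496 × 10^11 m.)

Convert to SI: rₚ = 0.6248 AU = 9.34701e+10 m; rₐ = 3.343 AU = 5.00113e+11 m.
(a) a = (rₚ + rₐ) / 2 = (9.34701e+10 + 5.00113e+11) / 2 ≈ 2.968e+11 m = 1.984 AU.
(b) e = (rₐ − rₚ) / (rₐ + rₚ) = (5.00113e+11 − 9.34701e+10) / (5.00113e+11 + 9.34701e+10) ≈ 0.6851.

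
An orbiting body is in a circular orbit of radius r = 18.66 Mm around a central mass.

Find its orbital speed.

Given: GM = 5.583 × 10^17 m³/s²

Convert to SI: r = 18.66 Mm = 1.866e+07 m.
For a circular orbit, gravity supplies the centripetal force, so v = √(GM / r).
v = √(5.583e+17 / 1.866e+07) m/s ≈ 1.73e+05 m/s = 173 km/s.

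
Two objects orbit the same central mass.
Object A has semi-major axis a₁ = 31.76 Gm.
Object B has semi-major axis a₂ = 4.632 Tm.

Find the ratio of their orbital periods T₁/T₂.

Convert to SI: a₁ = 31.76 Gm = 3.176e+10 m; a₂ = 4.632 Tm = 4.632e+12 m.
From Kepler's third law, (T₁/T₂)² = (a₁/a₂)³, so T₁/T₂ = (a₁/a₂)^(3/2).
a₁/a₂ = 3.176e+10 / 4.632e+12 = 0.00685665.
T₁/T₂ = (0.00685665)^(3/2) ≈ 0.0005678.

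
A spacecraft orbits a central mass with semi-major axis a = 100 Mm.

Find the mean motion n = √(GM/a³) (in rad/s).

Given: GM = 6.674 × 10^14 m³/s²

Convert to SI: a = 100 Mm = 1e+08 m.
n = √(GM / a³).
n = √(6.674e+14 / (1e+08)³) rad/s ≈ 2.583e-05 rad/s.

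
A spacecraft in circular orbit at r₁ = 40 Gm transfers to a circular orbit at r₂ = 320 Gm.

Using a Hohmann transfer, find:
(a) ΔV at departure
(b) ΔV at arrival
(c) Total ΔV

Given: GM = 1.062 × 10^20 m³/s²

Convert to SI: r₁ = 40 Gm = 4e+10 m; r₂ = 320 Gm = 3.2e+11 m.
Transfer semi-major axis: a_t = (r₁ + r₂)/2 = (4e+10 + 3.2e+11)/2 = 1.8e+11 m.
Circular speeds: v₁ = √(GM/r₁) = 51526.7 m/s, v₂ = √(GM/r₂) = 18217.4 m/s.
Transfer speeds (vis-viva v² = GM(2/r − 1/a_t)): v₁ᵗ = 68702.3 m/s, v₂ᵗ = 8587.78 m/s.
(a) ΔV₁ = |v₁ᵗ − v₁| ≈ 1.718e+04 m/s = 17.18 km/s.
(b) ΔV₂ = |v₂ − v₂ᵗ| ≈ 9630 m/s = 9.63 km/s.
(c) ΔV_total = ΔV₁ + ΔV₂ ≈ 2.681e+04 m/s = 26.81 km/s.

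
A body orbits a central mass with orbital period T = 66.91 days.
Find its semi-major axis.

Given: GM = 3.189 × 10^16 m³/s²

Convert to SI: T = 66.91 days = 5.78102e+06 s.
Invert Kepler's third law: a = (GM · T² / (4π²))^(1/3).
Substituting T = 5.78102e+06 s and GM = 3.189e+16 m³/s²:
a = (3.189e+16 · (5.78102e+06)² / (4π²))^(1/3) m
a ≈ 3e+09 m = 3 Gm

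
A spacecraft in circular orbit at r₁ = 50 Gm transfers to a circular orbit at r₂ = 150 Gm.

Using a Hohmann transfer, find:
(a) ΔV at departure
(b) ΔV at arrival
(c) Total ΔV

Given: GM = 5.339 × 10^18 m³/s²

Convert to SI: r₁ = 50 Gm = 5e+10 m; r₂ = 150 Gm = 1.5e+11 m.
Transfer semi-major axis: a_t = (r₁ + r₂)/2 = (5e+10 + 1.5e+11)/2 = 1e+11 m.
Circular speeds: v₁ = √(GM/r₁) = 10333.4 m/s, v₂ = √(GM/r₂) = 5966.01 m/s.
Transfer speeds (vis-viva v² = GM(2/r − 1/a_t)): v₁ᵗ = 12655.8 m/s, v₂ᵗ = 4218.61 m/s.
(a) ΔV₁ = |v₁ᵗ − v₁| ≈ 2322 m/s = 2.322 km/s.
(b) ΔV₂ = |v₂ − v₂ᵗ| ≈ 1747 m/s = 1.747 km/s.
(c) ΔV_total = ΔV₁ + ΔV₂ ≈ 4070 m/s = 4.07 km/s.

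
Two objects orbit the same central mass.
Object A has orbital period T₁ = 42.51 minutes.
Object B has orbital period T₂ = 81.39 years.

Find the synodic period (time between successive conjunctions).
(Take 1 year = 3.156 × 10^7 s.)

Convert to SI: T₁ = 42.51 minutes = 2550.6 s; T₂ = 81.39 years = 2.56867e+09 s.
T_syn = |T₁ · T₂ / (T₁ − T₂)|.
T_syn = |2550.6 · 2.56867e+09 / (2550.6 − 2.56867e+09)| s ≈ 2551 s = 42.51 minutes.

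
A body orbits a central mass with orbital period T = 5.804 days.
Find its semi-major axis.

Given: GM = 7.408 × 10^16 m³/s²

Convert to SI: T = 5.804 days = 501466 s.
Invert Kepler's third law: a = (GM · T² / (4π²))^(1/3).
Substituting T = 501466 s and GM = 7.408e+16 m³/s²:
a = (7.408e+16 · (501466)² / (4π²))^(1/3) m
a ≈ 7.785e+08 m = 7.785 × 10^8 m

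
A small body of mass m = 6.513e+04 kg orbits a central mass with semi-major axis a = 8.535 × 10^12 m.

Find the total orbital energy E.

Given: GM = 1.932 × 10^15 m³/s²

E = −GMm / (2a).
E = −1.932e+15 · 6.513e+04 / (2 · 8.535e+12) J ≈ -7.371e+06 J = -7.371 MJ.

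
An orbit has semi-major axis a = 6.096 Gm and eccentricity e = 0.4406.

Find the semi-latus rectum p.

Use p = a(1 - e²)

Convert to SI: a = 6.096 Gm = 6.096e+09 m.
p = a (1 − e²).
p = 6.096e+09 · (1 − (0.4406)²) = 6.096e+09 · 0.805872 ≈ 4.913e+09 m = 4.913 Gm.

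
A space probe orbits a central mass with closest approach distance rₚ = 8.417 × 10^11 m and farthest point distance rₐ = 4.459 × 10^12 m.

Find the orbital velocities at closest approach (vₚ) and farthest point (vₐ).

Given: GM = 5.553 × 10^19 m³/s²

Use the vis-viva equation v² = GM(2/r − 1/a) with a = (rₚ + rₐ)/2 = (8.417e+11 + 4.459e+12)/2 = 2.65035e+12 m.
vₚ = √(GM · (2/rₚ − 1/a)) = √(5.553e+19 · (2/8.417e+11 − 1/2.65035e+12)) m/s ≈ 1.054e+04 m/s = 10.54 km/s.
vₐ = √(GM · (2/rₐ − 1/a)) = √(5.553e+19 · (2/4.459e+12 − 1/2.65035e+12)) m/s ≈ 1989 m/s = 1.989 km/s.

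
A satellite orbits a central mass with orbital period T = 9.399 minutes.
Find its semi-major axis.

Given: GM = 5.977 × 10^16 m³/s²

Convert to SI: T = 9.399 minutes = 563.94 s.
Invert Kepler's third law: a = (GM · T² / (4π²))^(1/3).
Substituting T = 563.94 s and GM = 5.977e+16 m³/s²:
a = (5.977e+16 · (563.94)² / (4π²))^(1/3) m
a ≈ 7.838e+06 m = 7.838 Mm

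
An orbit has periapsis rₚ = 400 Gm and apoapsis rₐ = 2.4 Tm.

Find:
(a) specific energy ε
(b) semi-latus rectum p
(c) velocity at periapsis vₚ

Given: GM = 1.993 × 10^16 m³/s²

Convert to SI: rₚ = 400 Gm = 4e+11 m; rₐ = 2.4 Tm = 2.4e+12 m.
(a) With a = (rₚ + rₐ)/2 = 1.4e+12 m, ε = −GM/(2a) = −1.993e+16/(2 · 1.4e+12) J/kg ≈ -7118 J/kg
(b) From a = (rₚ + rₐ)/2 = 1.4e+12 m and e = (rₐ − rₚ)/(rₐ + rₚ) = 0.714286, p = a(1 − e²) = 1.4e+12 · (1 − (0.714286)²) ≈ 6.857e+11 m
(c) With a = (rₚ + rₐ)/2 = 1.4e+12 m, vₚ = √(GM (2/rₚ − 1/a)) = √(1.993e+16 · (2/4e+11 − 1/1.4e+12)) m/s ≈ 292.3 m/s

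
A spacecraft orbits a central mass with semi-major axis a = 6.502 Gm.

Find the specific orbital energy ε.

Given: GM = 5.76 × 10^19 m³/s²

Convert to SI: a = 6.502 Gm = 6.502e+09 m.
ε = −GM / (2a).
ε = −5.76e+19 / (2 · 6.502e+09) J/kg ≈ -4.429e+09 J/kg = -4.429 GJ/kg.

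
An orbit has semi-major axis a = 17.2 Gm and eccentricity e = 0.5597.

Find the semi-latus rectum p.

Convert to SI: a = 17.2 Gm = 1.72e+10 m.
p = a (1 − e²).
p = 1.72e+10 · (1 − (0.5597)²) = 1.72e+10 · 0.686736 ≈ 1.181e+10 m = 11.81 Gm.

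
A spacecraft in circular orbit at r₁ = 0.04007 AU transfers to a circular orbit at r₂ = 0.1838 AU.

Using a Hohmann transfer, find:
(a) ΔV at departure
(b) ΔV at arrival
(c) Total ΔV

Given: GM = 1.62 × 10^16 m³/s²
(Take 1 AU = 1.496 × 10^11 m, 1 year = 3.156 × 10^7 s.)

Convert to SI: r₁ = 0.04007 AU = 5.99447e+09 m; r₂ = 0.1838 AU = 2.74965e+10 m.
Transfer semi-major axis: a_t = (r₁ + r₂)/2 = (5.99447e+09 + 2.74965e+10)/2 = 1.67455e+10 m.
Circular speeds: v₁ = √(GM/r₁) = 1643.93 m/s, v₂ = √(GM/r₂) = 767.572 m/s.
Transfer speeds (vis-viva v² = GM(2/r − 1/a_t)): v₁ᵗ = 2106.55 m/s, v₂ᵗ = 459.246 m/s.
(a) ΔV₁ = |v₁ᵗ − v₁| ≈ 462.6 m/s = 0.0976 AU/year.
(b) ΔV₂ = |v₂ − v₂ᵗ| ≈ 308.3 m/s = 0.06505 AU/year.
(c) ΔV_total = ΔV₁ + ΔV₂ ≈ 771 m/s = 0.1626 AU/year.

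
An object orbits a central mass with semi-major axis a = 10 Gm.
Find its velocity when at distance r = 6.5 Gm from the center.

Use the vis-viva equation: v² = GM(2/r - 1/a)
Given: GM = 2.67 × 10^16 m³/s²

Convert to SI: a = 10 Gm = 1e+10 m; r = 6.5 Gm = 6.5e+09 m.
Vis-viva: v = √(GM · (2/r − 1/a)).
2/r − 1/a = 2/6.5e+09 − 1/1e+10 = 2.07692e-10 m⁻¹.
v = √(2.67e+16 · 2.07692e-10) m/s ≈ 2355 m/s = 2.355 km/s.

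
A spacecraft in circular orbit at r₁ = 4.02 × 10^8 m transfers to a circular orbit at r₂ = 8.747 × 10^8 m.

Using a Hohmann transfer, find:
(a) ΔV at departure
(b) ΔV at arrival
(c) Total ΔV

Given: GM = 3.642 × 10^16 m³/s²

Transfer semi-major axis: a_t = (r₁ + r₂)/2 = (4.02e+08 + 8.747e+08)/2 = 6.3835e+08 m.
Circular speeds: v₁ = √(GM/r₁) = 9518.25 m/s, v₂ = √(GM/r₂) = 6452.68 m/s.
Transfer speeds (vis-viva v² = GM(2/r − 1/a_t)): v₁ᵗ = 11141.8 m/s, v₂ᵗ = 5120.64 m/s.
(a) ΔV₁ = |v₁ᵗ − v₁| ≈ 1624 m/s = 1.624 km/s.
(b) ΔV₂ = |v₂ − v₂ᵗ| ≈ 1332 m/s = 1.332 km/s.
(c) ΔV_total = ΔV₁ + ΔV₂ ≈ 2956 m/s = 2.956 km/s.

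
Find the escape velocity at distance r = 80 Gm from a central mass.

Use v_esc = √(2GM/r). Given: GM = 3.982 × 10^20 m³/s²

Convert to SI: r = 80 Gm = 8e+10 m.
Escape velocity comes from setting total energy to zero: ½v² − GM/r = 0 ⇒ v_esc = √(2GM / r).
v_esc = √(2 · 3.982e+20 / 8e+10) m/s ≈ 9.977e+04 m/s = 99.77 km/s.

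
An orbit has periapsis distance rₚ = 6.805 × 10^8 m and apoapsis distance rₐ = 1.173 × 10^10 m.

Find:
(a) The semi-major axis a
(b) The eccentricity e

(a) a = (rₚ + rₐ) / 2 = (6.805e+08 + 1.173e+10) / 2 ≈ 6.205e+09 m = 6.205 × 10^9 m.
(b) e = (rₐ − rₚ) / (rₐ + rₚ) = (1.173e+10 − 6.805e+08) / (1.173e+10 + 6.805e+08) ≈ 0.8903.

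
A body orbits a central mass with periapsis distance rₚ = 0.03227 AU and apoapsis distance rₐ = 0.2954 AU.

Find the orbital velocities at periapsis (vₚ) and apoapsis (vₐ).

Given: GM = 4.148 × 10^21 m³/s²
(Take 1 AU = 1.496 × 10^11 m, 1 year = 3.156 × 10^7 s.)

Convert to SI: rₚ = 0.03227 AU = 4.82759e+09 m; rₐ = 0.2954 AU = 4.41918e+10 m.
Use the vis-viva equation v² = GM(2/r − 1/a) with a = (rₚ + rₐ)/2 = (4.82759e+09 + 4.41918e+10)/2 = 2.45097e+10 m.
vₚ = √(GM · (2/rₚ − 1/a)) = √(4.148e+21 · (2/4.82759e+09 − 1/2.45097e+10)) m/s ≈ 1.245e+06 m/s = 262.6 AU/year.
vₐ = √(GM · (2/rₐ − 1/a)) = √(4.148e+21 · (2/4.41918e+10 − 1/2.45097e+10)) m/s ≈ 1.36e+05 m/s = 28.68 AU/year.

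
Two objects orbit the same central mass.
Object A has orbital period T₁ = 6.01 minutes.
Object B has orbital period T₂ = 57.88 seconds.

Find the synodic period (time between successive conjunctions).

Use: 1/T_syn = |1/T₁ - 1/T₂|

Convert to SI: T₁ = 6.01 minutes = 360.6 s.
T_syn = |T₁ · T₂ / (T₁ − T₂)|.
T_syn = |360.6 · 57.88 / (360.6 − 57.88)| s ≈ 68.95 s = 1.149 minutes.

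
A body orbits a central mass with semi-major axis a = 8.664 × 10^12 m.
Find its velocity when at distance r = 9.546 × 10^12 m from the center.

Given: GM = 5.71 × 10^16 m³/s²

Vis-viva: v = √(GM · (2/r − 1/a)).
2/r − 1/a = 2/9.546e+12 − 1/8.664e+12 = 9.40917e-14 m⁻¹.
v = √(5.71e+16 · 9.40917e-14) m/s ≈ 73.3 m/s = 73.3 m/s.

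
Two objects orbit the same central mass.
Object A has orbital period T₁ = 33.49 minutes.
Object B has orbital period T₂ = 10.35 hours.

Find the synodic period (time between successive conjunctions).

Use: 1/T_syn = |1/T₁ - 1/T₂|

Convert to SI: T₁ = 33.49 minutes = 2009.4 s; T₂ = 10.35 hours = 37260 s.
T_syn = |T₁ · T₂ / (T₁ − T₂)|.
T_syn = |2009.4 · 37260 / (2009.4 − 37260)| s ≈ 2124 s = 35.4 minutes.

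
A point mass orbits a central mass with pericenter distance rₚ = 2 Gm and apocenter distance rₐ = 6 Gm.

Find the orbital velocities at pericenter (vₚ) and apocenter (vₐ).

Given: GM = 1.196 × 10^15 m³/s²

Convert to SI: rₚ = 2 Gm = 2e+09 m; rₐ = 6 Gm = 6e+09 m.
Use the vis-viva equation v² = GM(2/r − 1/a) with a = (rₚ + rₐ)/2 = (2e+09 + 6e+09)/2 = 4e+09 m.
vₚ = √(GM · (2/rₚ − 1/a)) = √(1.196e+15 · (2/2e+09 − 1/4e+09)) m/s ≈ 947.1 m/s = 947.1 m/s.
vₐ = √(GM · (2/rₐ − 1/a)) = √(1.196e+15 · (2/6e+09 − 1/4e+09)) m/s ≈ 315.7 m/s = 315.7 m/s.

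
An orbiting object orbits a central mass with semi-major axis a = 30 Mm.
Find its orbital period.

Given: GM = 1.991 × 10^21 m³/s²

Convert to SI: a = 30 Mm = 3e+07 m.
Kepler's third law: T = 2π √(a³ / GM).
Substituting a = 3e+07 m and GM = 1.991e+21 m³/s²:
T = 2π √((3e+07)³ / 1.991e+21) s
T ≈ 23.14 s = 23.14 seconds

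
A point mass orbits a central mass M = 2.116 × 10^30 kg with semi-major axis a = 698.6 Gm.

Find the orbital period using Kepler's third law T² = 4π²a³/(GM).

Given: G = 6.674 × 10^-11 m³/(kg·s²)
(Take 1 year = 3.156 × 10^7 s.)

Convert to SI: a = 698.6 Gm = 6.986e+11 m.
GM = G · M = 6.674e-11 · 2.116e+30 = 1.41222e+20 m³/s².
Kepler's third law: T = 2π √(a³ / GM).
Substituting a = 6.986e+11 m and GM = 1.41222e+20 m³/s²:
T = 2π √((6.986e+11)³ / 1.41222e+20) s
T ≈ 3.087e+08 s = 9.782 years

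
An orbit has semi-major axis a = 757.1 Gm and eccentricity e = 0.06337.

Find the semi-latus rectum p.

Convert to SI: a = 757.1 Gm = 7.571e+11 m.
p = a (1 − e²).
p = 7.571e+11 · (1 − (0.06337)²) = 7.571e+11 · 0.995984 ≈ 7.541e+11 m = 754.1 Gm.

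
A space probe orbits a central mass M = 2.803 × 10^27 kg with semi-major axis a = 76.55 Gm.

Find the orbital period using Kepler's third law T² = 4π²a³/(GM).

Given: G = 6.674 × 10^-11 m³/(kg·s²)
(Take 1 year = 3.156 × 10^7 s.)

Convert to SI: a = 76.55 Gm = 7.655e+10 m.
GM = G · M = 6.674e-11 · 2.803e+27 = 1.87072e+17 m³/s².
Kepler's third law: T = 2π √(a³ / GM).
Substituting a = 7.655e+10 m and GM = 1.87072e+17 m³/s²:
T = 2π √((7.655e+10)³ / 1.87072e+17) s
T ≈ 3.077e+08 s = 9.749 years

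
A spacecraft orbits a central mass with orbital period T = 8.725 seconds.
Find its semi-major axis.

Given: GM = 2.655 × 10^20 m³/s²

Invert Kepler's third law: a = (GM · T² / (4π²))^(1/3).
Substituting T = 8.725 s and GM = 2.655e+20 m³/s²:
a = (2.655e+20 · (8.725)² / (4π²))^(1/3) m
a ≈ 8e+06 m = 8 Mm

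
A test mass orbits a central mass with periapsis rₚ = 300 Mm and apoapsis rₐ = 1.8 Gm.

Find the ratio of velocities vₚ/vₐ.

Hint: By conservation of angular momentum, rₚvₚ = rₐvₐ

Convert to SI: rₚ = 300 Mm = 3e+08 m; rₐ = 1.8 Gm = 1.8e+09 m.
Conservation of angular momentum gives rₚvₚ = rₐvₐ, so vₚ/vₐ = rₐ/rₚ.
vₚ/vₐ = 1.8e+09 / 3e+08 ≈ 6.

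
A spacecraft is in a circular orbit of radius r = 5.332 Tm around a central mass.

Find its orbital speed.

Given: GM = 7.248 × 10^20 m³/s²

Convert to SI: r = 5.332 Tm = 5.332e+12 m.
For a circular orbit, gravity supplies the centripetal force, so v = √(GM / r).
v = √(7.248e+20 / 5.332e+12) m/s ≈ 1.166e+04 m/s = 11.66 km/s.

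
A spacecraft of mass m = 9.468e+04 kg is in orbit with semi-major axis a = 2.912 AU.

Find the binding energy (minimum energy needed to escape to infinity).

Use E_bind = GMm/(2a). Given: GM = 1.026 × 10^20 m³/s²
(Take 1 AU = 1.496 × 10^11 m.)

Convert to SI: a = 2.912 AU = 4.35635e+11 m.
Total orbital energy is E = −GMm/(2a); binding energy is E_bind = −E = GMm/(2a).
E_bind = 1.026e+20 · 9.468e+04 / (2 · 4.35635e+11) J ≈ 1.115e+13 J = 11.15 TJ.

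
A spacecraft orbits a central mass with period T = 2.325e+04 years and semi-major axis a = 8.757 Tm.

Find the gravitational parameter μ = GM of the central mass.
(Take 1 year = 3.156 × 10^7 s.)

Convert to SI: T = 2.325e+04 years = 7.3377e+11 s; a = 8.757 Tm = 8.757e+12 m.
GM = 4π² · a³ / T².
GM = 4π² · (8.757e+12)³ / (7.3377e+11)² m³/s² ≈ 4.924e+16 m³/s² = 4.924 × 10^16 m³/s².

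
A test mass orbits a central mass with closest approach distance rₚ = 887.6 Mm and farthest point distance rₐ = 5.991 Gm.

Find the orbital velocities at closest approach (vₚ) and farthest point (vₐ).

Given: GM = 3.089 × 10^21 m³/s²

Convert to SI: rₚ = 887.6 Mm = 8.876e+08 m; rₐ = 5.991 Gm = 5.991e+09 m.
Use the vis-viva equation v² = GM(2/r − 1/a) with a = (rₚ + rₐ)/2 = (8.876e+08 + 5.991e+09)/2 = 3.4393e+09 m.
vₚ = √(GM · (2/rₚ − 1/a)) = √(3.089e+21 · (2/8.876e+08 − 1/3.4393e+09)) m/s ≈ 2.462e+06 m/s = 2462 km/s.
vₐ = √(GM · (2/rₐ − 1/a)) = √(3.089e+21 · (2/5.991e+09 − 1/3.4393e+09)) m/s ≈ 3.648e+05 m/s = 364.8 km/s.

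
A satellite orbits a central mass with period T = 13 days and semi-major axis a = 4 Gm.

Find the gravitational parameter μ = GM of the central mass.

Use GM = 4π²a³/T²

Convert to SI: T = 13 days = 1.1232e+06 s; a = 4 Gm = 4e+09 m.
GM = 4π² · a³ / T².
GM = 4π² · (4e+09)³ / (1.1232e+06)² m³/s² ≈ 2.003e+18 m³/s² = 2.003 × 10^18 m³/s².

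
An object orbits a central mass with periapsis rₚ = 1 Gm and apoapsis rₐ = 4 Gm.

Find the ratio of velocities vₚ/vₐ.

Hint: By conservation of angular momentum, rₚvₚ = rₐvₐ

Convert to SI: rₚ = 1 Gm = 1e+09 m; rₐ = 4 Gm = 4e+09 m.
Conservation of angular momentum gives rₚvₚ = rₐvₐ, so vₚ/vₐ = rₐ/rₚ.
vₚ/vₐ = 4e+09 / 1e+09 ≈ 4.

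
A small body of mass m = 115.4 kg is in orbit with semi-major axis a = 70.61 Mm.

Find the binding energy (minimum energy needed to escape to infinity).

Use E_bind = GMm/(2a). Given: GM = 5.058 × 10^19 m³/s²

Convert to SI: a = 70.61 Mm = 7.061e+07 m.
Total orbital energy is E = −GMm/(2a); binding energy is E_bind = −E = GMm/(2a).
E_bind = 5.058e+19 · 115.4 / (2 · 7.061e+07) J ≈ 4.133e+13 J = 41.33 TJ.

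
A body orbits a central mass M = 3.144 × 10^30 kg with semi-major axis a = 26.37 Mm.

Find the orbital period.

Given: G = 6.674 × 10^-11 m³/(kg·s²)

Convert to SI: a = 26.37 Mm = 2.637e+07 m.
GM = G · M = 6.674e-11 · 3.144e+30 = 2.09831e+20 m³/s².
Kepler's third law: T = 2π √(a³ / GM).
Substituting a = 2.637e+07 m and GM = 2.09831e+20 m³/s²:
T = 2π √((2.637e+07)³ / 2.09831e+20) s
T ≈ 58.74 s = 58.74 seconds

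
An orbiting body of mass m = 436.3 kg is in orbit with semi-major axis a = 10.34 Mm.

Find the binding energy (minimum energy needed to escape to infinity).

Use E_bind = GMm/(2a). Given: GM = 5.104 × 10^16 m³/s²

Convert to SI: a = 10.34 Mm = 1.034e+07 m.
Total orbital energy is E = −GMm/(2a); binding energy is E_bind = −E = GMm/(2a).
E_bind = 5.104e+16 · 436.3 / (2 · 1.034e+07) J ≈ 1.077e+12 J = 1.077 TJ.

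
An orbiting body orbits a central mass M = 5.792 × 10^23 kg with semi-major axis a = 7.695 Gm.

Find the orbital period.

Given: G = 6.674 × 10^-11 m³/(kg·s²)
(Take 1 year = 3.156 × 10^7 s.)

Convert to SI: a = 7.695 Gm = 7.695e+09 m.
GM = G · M = 6.674e-11 · 5.792e+23 = 3.86558e+13 m³/s².
Kepler's third law: T = 2π √(a³ / GM).
Substituting a = 7.695e+09 m and GM = 3.86558e+13 m³/s²:
T = 2π √((7.695e+09)³ / 3.86558e+13) s
T ≈ 6.822e+08 s = 21.61 years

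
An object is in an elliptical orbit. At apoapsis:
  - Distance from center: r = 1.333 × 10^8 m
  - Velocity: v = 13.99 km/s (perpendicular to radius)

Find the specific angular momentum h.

Convert to SI: v = 13.99 km/s = 13990 m/s.
With v perpendicular to r, h = r · v.
h = 1.333e+08 · 13990 m²/s ≈ 1.865e+12 m²/s.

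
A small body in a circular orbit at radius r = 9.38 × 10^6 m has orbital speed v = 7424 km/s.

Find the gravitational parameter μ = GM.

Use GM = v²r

Convert to SI: v = 7424 km/s = 7.424e+06 m/s.
For a circular orbit v² = GM/r, so GM = v² · r.
GM = (7.424e+06)² · 9.38e+06 m³/s² ≈ 5.17e+20 m³/s² = 5.17 × 10^20 m³/s².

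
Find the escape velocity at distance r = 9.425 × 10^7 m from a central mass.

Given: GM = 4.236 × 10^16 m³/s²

Escape velocity comes from setting total energy to zero: ½v² − GM/r = 0 ⇒ v_esc = √(2GM / r).
v_esc = √(2 · 4.236e+16 / 9.425e+07) m/s ≈ 2.998e+04 m/s = 29.98 km/s.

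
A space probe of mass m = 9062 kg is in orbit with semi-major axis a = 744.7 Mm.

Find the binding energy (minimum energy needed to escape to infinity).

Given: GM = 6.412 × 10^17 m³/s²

Convert to SI: a = 744.7 Mm = 7.447e+08 m.
Total orbital energy is E = −GMm/(2a); binding energy is E_bind = −E = GMm/(2a).
E_bind = 6.412e+17 · 9062 / (2 · 7.447e+08) J ≈ 3.901e+12 J = 3.901 TJ.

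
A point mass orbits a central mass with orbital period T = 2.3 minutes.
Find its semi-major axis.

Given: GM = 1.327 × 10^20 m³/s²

Convert to SI: T = 2.3 minutes = 138 s.
Invert Kepler's third law: a = (GM · T² / (4π²))^(1/3).
Substituting T = 138 s and GM = 1.327e+20 m³/s²:
a = (1.327e+20 · (138)² / (4π²))^(1/3) m
a ≈ 4e+07 m = 40 Mm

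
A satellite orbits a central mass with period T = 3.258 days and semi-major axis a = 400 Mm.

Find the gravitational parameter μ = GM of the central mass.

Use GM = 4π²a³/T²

Convert to SI: T = 3.258 days = 281491 s; a = 400 Mm = 4e+08 m.
GM = 4π² · a³ / T².
GM = 4π² · (4e+08)³ / (281491)² m³/s² ≈ 3.189e+16 m³/s² = 3.189 × 10^16 m³/s².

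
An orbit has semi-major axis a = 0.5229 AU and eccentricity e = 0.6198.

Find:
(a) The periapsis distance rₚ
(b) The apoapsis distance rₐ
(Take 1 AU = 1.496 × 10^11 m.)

Convert to SI: a = 0.5229 AU = 7.82258e+10 m.
(a) rₚ = a(1 − e) = 7.82258e+10 · (1 − 0.6198) = 7.82258e+10 · 0.3802 ≈ 2.974e+10 m = 0.1988 AU.
(b) rₐ = a(1 + e) = 7.82258e+10 · (1 + 0.6198) = 7.82258e+10 · 1.6198 ≈ 1.267e+11 m = 0.847 AU.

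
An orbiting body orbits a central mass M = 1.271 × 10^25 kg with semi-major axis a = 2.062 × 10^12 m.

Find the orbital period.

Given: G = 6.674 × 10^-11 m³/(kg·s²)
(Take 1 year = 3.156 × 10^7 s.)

GM = G · M = 6.674e-11 · 1.271e+25 = 8.48265e+14 m³/s².
Kepler's third law: T = 2π √(a³ / GM).
Substituting a = 2.062e+12 m and GM = 8.48265e+14 m³/s²:
T = 2π √((2.062e+12)³ / 8.48265e+14) s
T ≈ 6.388e+11 s = 2.024e+04 years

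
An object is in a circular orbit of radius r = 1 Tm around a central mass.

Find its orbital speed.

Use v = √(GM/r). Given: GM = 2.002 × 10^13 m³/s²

Convert to SI: r = 1 Tm = 1e+12 m.
For a circular orbit, gravity supplies the centripetal force, so v = √(GM / r).
v = √(2.002e+13 / 1e+12) m/s ≈ 4.474 m/s = 4.474 m/s.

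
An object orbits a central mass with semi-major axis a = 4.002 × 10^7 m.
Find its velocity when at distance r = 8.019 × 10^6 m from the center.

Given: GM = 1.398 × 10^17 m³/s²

Vis-viva: v = √(GM · (2/r − 1/a)).
2/r − 1/a = 2/8.019e+06 − 1/4.002e+07 = 2.2442e-07 m⁻¹.
v = √(1.398e+17 · 2.2442e-07) m/s ≈ 1.771e+05 m/s = 177.1 km/s.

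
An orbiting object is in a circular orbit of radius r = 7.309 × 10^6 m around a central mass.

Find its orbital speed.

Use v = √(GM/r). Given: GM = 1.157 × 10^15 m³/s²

For a circular orbit, gravity supplies the centripetal force, so v = √(GM / r).
v = √(1.157e+15 / 7.309e+06) m/s ≈ 1.258e+04 m/s = 12.58 km/s.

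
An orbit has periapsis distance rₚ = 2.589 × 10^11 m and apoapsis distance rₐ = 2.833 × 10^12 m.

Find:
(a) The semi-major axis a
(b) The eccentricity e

(a) a = (rₚ + rₐ) / 2 = (2.589e+11 + 2.833e+12) / 2 ≈ 1.546e+12 m = 1.546 × 10^12 m.
(b) e = (rₐ − rₚ) / (rₐ + rₚ) = (2.833e+12 − 2.589e+11) / (2.833e+12 + 2.589e+11) ≈ 0.8325.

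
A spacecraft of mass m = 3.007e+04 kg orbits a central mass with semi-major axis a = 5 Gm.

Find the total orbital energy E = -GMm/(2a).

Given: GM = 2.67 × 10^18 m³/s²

Convert to SI: a = 5 Gm = 5e+09 m.
E = −GMm / (2a).
E = −2.67e+18 · 3.007e+04 / (2 · 5e+09) J ≈ -8.029e+12 J = -8.029 TJ.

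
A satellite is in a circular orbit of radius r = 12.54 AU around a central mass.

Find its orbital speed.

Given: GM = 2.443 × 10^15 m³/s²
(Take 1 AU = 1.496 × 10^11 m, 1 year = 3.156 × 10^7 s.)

Convert to SI: r = 12.54 AU = 1.87598e+12 m.
For a circular orbit, gravity supplies the centripetal force, so v = √(GM / r).
v = √(2.443e+15 / 1.87598e+12) m/s ≈ 36.09 m/s = 0.007613 AU/year.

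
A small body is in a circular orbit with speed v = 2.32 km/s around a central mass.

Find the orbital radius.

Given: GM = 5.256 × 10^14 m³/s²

Convert to SI: v = 2.32 km/s = 2320 m/s.
For a circular orbit, v² = GM / r, so r = GM / v².
r = 5.256e+14 / (2320)² m ≈ 9.765e+07 m = 97.65 Mm.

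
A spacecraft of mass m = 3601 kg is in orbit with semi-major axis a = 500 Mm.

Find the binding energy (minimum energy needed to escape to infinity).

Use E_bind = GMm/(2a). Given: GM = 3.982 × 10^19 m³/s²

Convert to SI: a = 500 Mm = 5e+08 m.
Total orbital energy is E = −GMm/(2a); binding energy is E_bind = −E = GMm/(2a).
E_bind = 3.982e+19 · 3601 / (2 · 5e+08) J ≈ 1.434e+14 J = 143.4 TJ.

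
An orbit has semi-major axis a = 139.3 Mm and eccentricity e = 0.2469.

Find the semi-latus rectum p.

Convert to SI: a = 139.3 Mm = 1.393e+08 m.
p = a (1 − e²).
p = 1.393e+08 · (1 − (0.2469)²) = 1.393e+08 · 0.93904 ≈ 1.308e+08 m = 130.8 Mm.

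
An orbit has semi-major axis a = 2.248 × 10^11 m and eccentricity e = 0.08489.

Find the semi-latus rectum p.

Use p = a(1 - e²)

p = a (1 − e²).
p = 2.248e+11 · (1 − (0.08489)²) = 2.248e+11 · 0.992794 ≈ 2.232e+11 m = 2.232 × 10^11 m.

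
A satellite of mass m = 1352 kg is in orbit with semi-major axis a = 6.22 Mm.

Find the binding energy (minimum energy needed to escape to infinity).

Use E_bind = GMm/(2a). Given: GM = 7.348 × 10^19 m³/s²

Convert to SI: a = 6.22 Mm = 6.22e+06 m.
Total orbital energy is E = −GMm/(2a); binding energy is E_bind = −E = GMm/(2a).
E_bind = 7.348e+19 · 1352 / (2 · 6.22e+06) J ≈ 7.986e+15 J = 7.986 PJ.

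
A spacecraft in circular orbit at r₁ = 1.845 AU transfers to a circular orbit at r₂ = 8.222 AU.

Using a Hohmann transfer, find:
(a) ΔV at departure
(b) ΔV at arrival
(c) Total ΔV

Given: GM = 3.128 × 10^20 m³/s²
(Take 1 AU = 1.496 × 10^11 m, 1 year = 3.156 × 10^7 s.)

Convert to SI: r₁ = 1.845 AU = 2.76012e+11 m; r₂ = 8.222 AU = 1.23001e+12 m.
Transfer semi-major axis: a_t = (r₁ + r₂)/2 = (2.76012e+11 + 1.23001e+12)/2 = 7.53012e+11 m.
Circular speeds: v₁ = √(GM/r₁) = 33664.3 m/s, v₂ = √(GM/r₂) = 15947 m/s.
Transfer speeds (vis-viva v² = GM(2/r − 1/a_t)): v₁ᵗ = 43025.2 m/s, v₂ᵗ = 9654.77 m/s.
(a) ΔV₁ = |v₁ᵗ − v₁| ≈ 9361 m/s = 1.975 AU/year.
(b) ΔV₂ = |v₂ − v₂ᵗ| ≈ 6292 m/s = 1.327 AU/year.
(c) ΔV_total = ΔV₁ + ΔV₂ ≈ 1.565e+04 m/s = 3.302 AU/year.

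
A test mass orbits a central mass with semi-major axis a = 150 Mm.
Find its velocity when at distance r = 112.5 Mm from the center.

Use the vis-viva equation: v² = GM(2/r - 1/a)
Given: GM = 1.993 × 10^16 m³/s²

Convert to SI: a = 150 Mm = 1.5e+08 m; r = 112.5 Mm = 1.125e+08 m.
Vis-viva: v = √(GM · (2/r − 1/a)).
2/r − 1/a = 2/1.125e+08 − 1/1.5e+08 = 1.11111e-08 m⁻¹.
v = √(1.993e+16 · 1.11111e-08) m/s ≈ 1.488e+04 m/s = 14.88 km/s.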